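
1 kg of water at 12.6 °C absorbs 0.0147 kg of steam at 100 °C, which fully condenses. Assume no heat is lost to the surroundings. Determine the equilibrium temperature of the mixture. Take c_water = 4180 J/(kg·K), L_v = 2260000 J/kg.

T_f ≈ 21.7 °C

Net heat exchanged in the isolated system is zero:
steam→water at 100 °C releases m L_v = 0.0147×2260000 = 33222
  condensed water 100 °C→T: 61.45(T − 100)
  original water: 4180(T − 12.6)
4241.4 T = 33222 + 6144.6 + 52668 = 92035
T ≈ 21.70 °C (< 100 °C, so full condensation is consistent).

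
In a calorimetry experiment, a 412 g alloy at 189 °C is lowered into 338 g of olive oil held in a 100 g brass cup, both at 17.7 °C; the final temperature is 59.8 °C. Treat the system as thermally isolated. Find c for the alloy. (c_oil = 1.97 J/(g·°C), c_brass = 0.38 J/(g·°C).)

c ≈ 0.557 J/(g·°C)

Net heat exchanged in the isolated system is zero:
412·c·(59.8 − 189) + 338·1.97·(59.8 − 17.7) + 100·0.38·(59.8 − 17.7) = 0
-53230 c = -29633
c = -29633/-53230 ≈ 0.5567 J/(g·°C)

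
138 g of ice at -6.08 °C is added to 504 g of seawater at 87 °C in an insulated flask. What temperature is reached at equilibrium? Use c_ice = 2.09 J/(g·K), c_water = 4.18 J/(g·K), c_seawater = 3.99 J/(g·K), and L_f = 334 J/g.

T_f ≈ 49.1 °C

Net heat exchanged in the isolated system is zero:
warm ice to 0 °C: 138·2.09·(0 − (-6.08)) = 1753.6
  latent heat to melt: 138·334 = 46092
  warm the meltwater: 576.84 T
  seawater cools: 504·3.99·(T − 87) = 2011(T − 87)
2587.8 T = 174954 − 47846 = 127108
T ≈ 49.12 °C (positive, so assuming full melt was valid).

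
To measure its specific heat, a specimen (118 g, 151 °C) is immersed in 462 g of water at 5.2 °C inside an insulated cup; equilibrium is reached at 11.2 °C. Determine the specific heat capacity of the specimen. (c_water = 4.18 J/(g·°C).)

m_s c (T_s − T_f) = m_water c_water (T_f − T_0):
118·c·(151 − 11.2) = 462·4.18·(11.2 − 5.2)
16496 c = 11587  ⇒  c ≈ 0.7024 J/(g·°C)

c ≈ 0.702 J/(g·°C)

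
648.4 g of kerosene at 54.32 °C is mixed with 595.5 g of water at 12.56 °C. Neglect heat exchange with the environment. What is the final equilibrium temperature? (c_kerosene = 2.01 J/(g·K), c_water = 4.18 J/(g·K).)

Taking heat into each body as positive, Σ m c ΔT = 0:
648.4·2.01·(T − 54.32) + 595.5·4.18·(T − 12.56) = 0
1303.3(T − 54.32) + 2489.2(T − 12.56) = 0
3792.5 T = 102059
T = 102059 / 3792.5 = 26.9 °C

T_f ≈ 26.9 °C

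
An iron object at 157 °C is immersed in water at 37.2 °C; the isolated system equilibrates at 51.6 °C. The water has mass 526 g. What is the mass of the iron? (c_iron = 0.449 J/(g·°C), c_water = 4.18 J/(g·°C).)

m ≈ 669 g

Conservation of energy gives ΣQ = 0:
m·0.449·(51.6 − 157) + 526·4.18·(51.6 − 37.2) = 0
-47.32 m = -31661
m = -31661/-47.32 ≈ 669 g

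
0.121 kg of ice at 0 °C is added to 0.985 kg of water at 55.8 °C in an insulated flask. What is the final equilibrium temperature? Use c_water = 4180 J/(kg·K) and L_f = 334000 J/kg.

T_f ≈ 41.0 °C

Sum of m c ΔT and latent-heat terms is zero:
fusion: m_ice L_f = 0.121·334000 = 40414
  warm the meltwater: 505.78 T
  water cools: 0.985·4180·(T − 55.8) = 4117.3(T − 55.8)
4623.1 T = 229745 − 40414 = 189331
T ≈ 40.95 °C. Since T > 0 °C, the all-ice-melts assumption holds.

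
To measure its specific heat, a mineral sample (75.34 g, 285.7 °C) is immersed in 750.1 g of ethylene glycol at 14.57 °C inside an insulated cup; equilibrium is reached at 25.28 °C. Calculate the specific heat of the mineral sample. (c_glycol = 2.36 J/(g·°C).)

c ≈ 0.966 J/(g·°C)

Heat lost by the mineral sample = heat gained by the glycol:
75.34·c·(285.7 − 25.28) = 750.1·2.36·(25.28 − 14.57)
19620 c = 18959  ⇒  c ≈ 0.9663 J/(g·°C)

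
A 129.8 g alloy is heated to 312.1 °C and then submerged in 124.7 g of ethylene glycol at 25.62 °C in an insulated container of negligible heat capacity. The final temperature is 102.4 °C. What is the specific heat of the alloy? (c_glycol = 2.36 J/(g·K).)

m_s c (T_s − T_f) = m_glycol c_glycol (T_f − T_0):
129.8·c·(312.1 − 102.4) = 124.7·2.36·(102.4 − 25.62)
27219 c = 22596  ⇒  c ≈ 0.8301 J/(g·K)

c ≈ 0.83 J/(g·K)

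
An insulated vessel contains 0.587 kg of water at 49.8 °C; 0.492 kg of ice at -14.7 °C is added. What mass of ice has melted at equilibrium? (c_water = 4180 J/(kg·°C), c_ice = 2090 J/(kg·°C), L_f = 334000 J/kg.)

Water can give up m c ΔT = 0.587·4180·49.8 = 122192 J before reaching 0 °C.
Warming the ice to 0 °C takes 0.492·2090·14.7 = 15116 J, leaving 107077 J for melting.
Melting all 0.492 kg of ice would need 0.492·334000 = 164328 J.
That's not enough to melt it all — equilibrium is at 0 °C with ice remaining.
m_melted·334000 = 107077  ⇒  m_melted ≈ 0.3206 kg.

m_melted ≈ 0.321 kg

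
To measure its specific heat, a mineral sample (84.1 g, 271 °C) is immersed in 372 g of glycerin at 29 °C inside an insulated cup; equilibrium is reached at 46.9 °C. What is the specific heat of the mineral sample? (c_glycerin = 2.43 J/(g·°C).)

c ≈ 0.859 J/(g·°C)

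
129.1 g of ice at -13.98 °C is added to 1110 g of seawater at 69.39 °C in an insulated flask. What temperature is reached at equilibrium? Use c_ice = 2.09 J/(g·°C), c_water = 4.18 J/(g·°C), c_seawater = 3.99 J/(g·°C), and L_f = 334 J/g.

T_f ≈ 52.4 °C

Energy balance with sensible and latent terms:
warm ice to 0 °C: 129.1·2.09·(0 − (-13.98)) = 3772.1
  melt ice: 129.1·334 = 43119
  warm the meltwater: 539.64 T
  seawater cools: 1110·3.99·(T − 69.39) = 4428.9(T − 69.39)
4968.5 T = 307321 − 46891 = 260430
T ≈ 52.42 °C (positive, so assuming full melt was valid).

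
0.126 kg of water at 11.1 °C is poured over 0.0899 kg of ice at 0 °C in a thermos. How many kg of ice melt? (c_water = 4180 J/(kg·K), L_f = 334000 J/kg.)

m_melted ≈ 0.0175 kg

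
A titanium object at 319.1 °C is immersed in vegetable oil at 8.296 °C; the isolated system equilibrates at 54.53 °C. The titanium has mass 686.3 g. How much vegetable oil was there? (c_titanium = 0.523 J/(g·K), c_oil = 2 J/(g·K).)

Conservation of energy gives ΣQ = 0:
686.3×0.523×(54.53 − 319.1) + m×2×(54.53 − 8.296) = 0
92.47 m = 94963
m = 94963/92.47 ≈ 1027 g

m ≈ 1030 g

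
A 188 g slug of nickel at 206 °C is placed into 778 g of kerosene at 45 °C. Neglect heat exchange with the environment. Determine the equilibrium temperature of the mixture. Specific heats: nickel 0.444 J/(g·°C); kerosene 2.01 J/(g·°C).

T_f ≈ 53.2 °C

Energy conservation, ΣQ = 0:
188*0.444*(T − 206) + 778*2.01*(T − 45) = 0
(83.47 + 1563.8) T = 83.47*206 + 1563.8*45
T = 87565 / 1647.3 = 53.2 °C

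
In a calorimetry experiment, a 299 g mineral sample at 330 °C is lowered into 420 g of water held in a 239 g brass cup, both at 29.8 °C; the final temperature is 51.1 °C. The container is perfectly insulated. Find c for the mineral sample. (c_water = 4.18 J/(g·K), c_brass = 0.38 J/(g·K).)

c ≈ 0.472 J/(g·K)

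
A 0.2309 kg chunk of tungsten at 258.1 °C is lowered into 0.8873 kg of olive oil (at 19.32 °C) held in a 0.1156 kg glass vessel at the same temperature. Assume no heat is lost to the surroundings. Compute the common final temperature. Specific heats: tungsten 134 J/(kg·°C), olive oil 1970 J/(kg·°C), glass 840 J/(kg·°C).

Taking heat into each body as positive, Σ m c ΔT = 0:
0.2309·134·(T − 258.1) + 0.8873·1970·(T − 19.32) + 0.1156·840·(T − 19.32) = 0
1876 T = 43633
T = 43633/1876 ≈ 23.26 °C

T_f ≈ 23.3 °C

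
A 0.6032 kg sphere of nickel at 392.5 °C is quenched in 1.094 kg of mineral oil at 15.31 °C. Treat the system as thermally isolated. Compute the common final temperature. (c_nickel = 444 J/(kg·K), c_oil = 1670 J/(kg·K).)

T_f ≈ 63.5 °C

T_f = Σ m_i c_i T_i / Σ m_i c_i:
T_f = (267.82·392.5 + 1827·15.31) / (267.82 + 1827)
    = 133091 / 2094.8 ≈ 63.53 °C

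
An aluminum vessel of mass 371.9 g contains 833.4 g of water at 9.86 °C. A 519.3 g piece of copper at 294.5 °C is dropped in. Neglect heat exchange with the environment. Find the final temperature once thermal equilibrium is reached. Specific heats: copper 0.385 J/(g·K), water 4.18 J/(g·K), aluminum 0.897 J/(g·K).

Let T be the final temperature. ΣQ_i = 0:
519.3×0.385×(T − 294.5) + 833.4×4.18×(T − 9.86) + 371.9×0.897×(T − 9.86) = 0
(199.93 + 3483.6 + 333.59) T = 199.93×294.5 + 3483.6×9.86 + 333.59×9.86
T = 96517/4017.1 ≈ 24.03 °C

T_f ≈ 24.0 °C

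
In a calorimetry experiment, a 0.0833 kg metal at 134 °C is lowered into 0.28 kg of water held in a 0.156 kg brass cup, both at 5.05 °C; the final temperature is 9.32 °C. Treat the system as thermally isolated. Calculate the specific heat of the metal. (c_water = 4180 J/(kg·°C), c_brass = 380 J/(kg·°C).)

c ≈ 506 J/(kg·°C)

Conservation of energy gives ΣQ = 0:
0.0833·c·(9.32 − 134) + 0.28·4180·(9.32 − 5.05) + 0.156·380·(9.32 − 5.05) = 0
-10.39 c = -5250.7
c = -5250.7/-10.39 ≈ 505.6 J/(kg·°C)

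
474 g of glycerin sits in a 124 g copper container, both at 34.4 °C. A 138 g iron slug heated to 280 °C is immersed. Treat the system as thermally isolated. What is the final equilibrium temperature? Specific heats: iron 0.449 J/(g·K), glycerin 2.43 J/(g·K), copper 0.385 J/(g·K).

T_f is the heat-capacity-weighted average of the initial temperatures:
T_f = (61.96*280 + 1151.8*34.4 + 47.74*34.4) / (61.96 + 1151.8 + 47.74)
    = 58614 / 1261.5 ≈ 46.46 °C

T_f ≈ 46.5 °C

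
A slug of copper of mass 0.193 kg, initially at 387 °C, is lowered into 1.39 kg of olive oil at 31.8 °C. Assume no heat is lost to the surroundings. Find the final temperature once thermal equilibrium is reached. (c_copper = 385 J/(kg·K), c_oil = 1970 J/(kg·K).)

T_f ≈ 41.2 °C

Energy conservation, ΣQ = 0:
0.193*385*(T − 387) + 1.39*1970*(T − 31.8) = 0
(74.31 + 2738.3) T = 74.31*387 + 2738.3*31.8
T = 115834/2812.6 ≈ 41.18 °C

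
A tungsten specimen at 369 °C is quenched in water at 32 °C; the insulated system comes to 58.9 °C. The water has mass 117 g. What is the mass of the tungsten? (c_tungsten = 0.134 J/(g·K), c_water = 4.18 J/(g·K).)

Setting the total heat transfer to zero:
m×0.134×(58.9 − 369) + 117×4.18×(58.9 − 32) = 0
-41.55 m = -13156
m = -13156/-41.55 ≈ 316.6 g

m ≈ 317 g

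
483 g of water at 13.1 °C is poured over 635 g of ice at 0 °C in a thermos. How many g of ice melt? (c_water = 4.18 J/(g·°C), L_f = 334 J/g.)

Water can give up m c ΔT = 483·4.18·13.1 = 26448 J before reaching 0 °C.
Fully melting the ice requires m_ice L_f = 635·334 = 212090 J.
Since 26448 < 212090 J, not all the ice melts; equilibrium is at 0 °C.
Mass melted = 26448/334 ≈ 79.19 g.

m_melted ≈ 79.2 g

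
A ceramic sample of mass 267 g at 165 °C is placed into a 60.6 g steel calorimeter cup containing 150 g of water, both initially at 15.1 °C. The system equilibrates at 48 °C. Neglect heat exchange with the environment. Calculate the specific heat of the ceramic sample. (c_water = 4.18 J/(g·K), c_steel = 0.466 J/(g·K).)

Conservation of energy gives ΣQ = 0:
267×c×(48 − 165) + 150×4.18×(48 − 15.1) + 60.6×0.466×(48 − 15.1) = 0
-31239 c = -21557
c = -21557/-31239 ≈ 0.6901 J/(g·K)

c ≈ 0.69 J/(g·K)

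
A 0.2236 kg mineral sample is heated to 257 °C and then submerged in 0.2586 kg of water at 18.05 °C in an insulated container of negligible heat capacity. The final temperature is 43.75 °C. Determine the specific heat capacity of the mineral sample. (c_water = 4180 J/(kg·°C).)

c ≈ 583 J/(kg·°C)

Heat lost by the mineral sample = heat gained by the water:
0.2236×c×(257 − 43.75) = 0.2586×4180×(43.75 − 18.05)
47.68 c = 27780  ⇒  c ≈ 582.6 J/(kg·°C)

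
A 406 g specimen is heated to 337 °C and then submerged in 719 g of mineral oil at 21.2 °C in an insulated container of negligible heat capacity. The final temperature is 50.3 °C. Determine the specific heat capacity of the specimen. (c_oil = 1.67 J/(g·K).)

Let T be the final temperature. ΣQ_i = 0:
406·c·(50.3 − 337) + 719·1.67·(50.3 − 21.2) = 0
-116400 c = -34941
c = -34941/-116400 ≈ 0.3002 J/(g·K)

c ≈ 0.3 J/(g·K)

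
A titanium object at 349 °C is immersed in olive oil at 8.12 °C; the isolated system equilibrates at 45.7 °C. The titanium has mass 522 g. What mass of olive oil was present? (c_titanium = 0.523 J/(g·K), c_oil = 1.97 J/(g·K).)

|Q_titanium| = |Q_oil|:
522·0.523·(349 − 45.7) = m·1.97·(45.7 − 8.12)
74.03 m = 82803  ⇒  m ≈ 1118 g

m ≈ 1120 g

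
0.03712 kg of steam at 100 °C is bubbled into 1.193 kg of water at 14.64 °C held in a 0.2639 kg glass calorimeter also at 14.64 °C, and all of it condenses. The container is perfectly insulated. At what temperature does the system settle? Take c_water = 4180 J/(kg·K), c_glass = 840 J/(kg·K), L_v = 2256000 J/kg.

T_f ≈ 32.7 °C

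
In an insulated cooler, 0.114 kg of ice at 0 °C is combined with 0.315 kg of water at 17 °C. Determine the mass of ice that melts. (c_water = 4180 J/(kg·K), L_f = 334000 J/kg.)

m_melted ≈ 0.067 kg

Water can give up m c ΔT = 0.315·4180·17 = 22384 J before reaching 0 °C.
Fully melting the ice requires m_ice L_f = 0.114·334000 = 38076 J.
That's not enough to melt it all — equilibrium is at 0 °C with ice remaining.
m_melt = 22384 / L_f = 0.06702 kg.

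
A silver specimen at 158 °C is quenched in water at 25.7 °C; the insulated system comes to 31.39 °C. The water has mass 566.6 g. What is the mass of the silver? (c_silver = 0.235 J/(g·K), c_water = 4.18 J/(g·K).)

m ≈ 453 g

|Q_silver| = |Q_water|:
m×0.235×(158 − 31.39) = 566.6×4.18×(31.39 − 25.7)
29.75 m = 13476  ⇒  m ≈ 452.9 g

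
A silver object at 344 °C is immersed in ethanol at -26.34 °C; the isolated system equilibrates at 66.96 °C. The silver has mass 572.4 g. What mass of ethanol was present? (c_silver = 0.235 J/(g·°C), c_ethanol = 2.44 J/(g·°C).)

Heat lost by the silver = heat gained by the ethanol:
572.4×0.235×(344 − 66.96) = m×2.44×(66.96 − (-26.34))
227.65 m = 37266  ⇒  m ≈ 163.7 g

m ≈ 164 g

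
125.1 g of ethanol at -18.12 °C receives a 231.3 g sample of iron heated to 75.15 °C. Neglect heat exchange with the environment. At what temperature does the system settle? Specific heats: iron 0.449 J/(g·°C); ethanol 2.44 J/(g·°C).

T_f ≈ 5.6 °C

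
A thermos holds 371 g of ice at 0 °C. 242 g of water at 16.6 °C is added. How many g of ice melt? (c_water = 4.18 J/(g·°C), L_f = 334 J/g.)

Water can give up m c ΔT = 242×4.18×16.6 = 16792 J before reaching 0 °C.
To melt every bit of ice: 371×334 = 123914 J.
16792 J < 123914 J, so only part of the ice melts and the system sits at 0 °C.
m_melt = 16792 / L_f = 50.28 g.

m_melted ≈ 50.3 g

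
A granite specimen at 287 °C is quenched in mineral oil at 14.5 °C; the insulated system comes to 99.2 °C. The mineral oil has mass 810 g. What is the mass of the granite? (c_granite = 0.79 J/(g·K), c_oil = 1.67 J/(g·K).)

m ≈ 772 g

Heat gained plus heat lost sum to zero:
m·0.79·(99.2 − 287) + 810·1.67·(99.2 − 14.5) = 0
-148.36 m = -114574
m = -114574/-148.36 ≈ 772.3 g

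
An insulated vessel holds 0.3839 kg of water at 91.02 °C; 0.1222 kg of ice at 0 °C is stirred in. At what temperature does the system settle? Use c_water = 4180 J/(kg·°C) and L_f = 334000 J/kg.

T_f ≈ 49.7 °C

Heat gained plus heat lost sum to zero:
melt ice: 0.1222·334000 = 40815; warm the meltwater: 510.8 T; water cools: 0.3839·4180·(T − 91.02) = 1604.7(T − 91.02)
2115.5 T = 146060 − 40815 = 105245
T ≈ 49.75 °C (positive, so assuming full melt was valid).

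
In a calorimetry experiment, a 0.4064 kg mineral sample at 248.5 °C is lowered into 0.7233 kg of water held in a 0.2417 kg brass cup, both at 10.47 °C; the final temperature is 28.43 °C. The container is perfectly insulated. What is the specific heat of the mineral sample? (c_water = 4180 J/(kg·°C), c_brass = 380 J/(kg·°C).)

Conservation of energy gives ΣQ = 0:
0.4064×c×(28.43 − 248.5) + 0.7233×4180×(28.43 − 10.47) + 0.2417×380×(28.43 − 10.47) = 0
-89.44 c = -55950
c = -55950/-89.44 ≈ 625.6 J/(kg·°C)

c ≈ 626 J/(kg·°C)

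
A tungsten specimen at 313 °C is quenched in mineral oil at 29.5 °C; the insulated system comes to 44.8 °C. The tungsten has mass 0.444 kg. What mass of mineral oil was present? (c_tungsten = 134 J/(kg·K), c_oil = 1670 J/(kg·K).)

Energy conservation, ΣQ = 0:
0.444·134·(44.8 − 313) + m·1670·(44.8 − 29.5) = 0
25551 m = 15957
m = 15957/25551 ≈ 0.6245 kg

m ≈ 0.625 kg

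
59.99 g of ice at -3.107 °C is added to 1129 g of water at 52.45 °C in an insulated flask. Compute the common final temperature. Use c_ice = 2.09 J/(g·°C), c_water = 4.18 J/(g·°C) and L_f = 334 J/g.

T_f ≈ 45.7 °C

Let T be the final temperature. ΣQ_i = 0:
ice -3.107→0 °C: 59.99×2.09×3.107 = 389.55; fusion: m_ice L_f = 59.99×334 = 20037; warm the meltwater: 250.76 T; water: 4719.2(T − 52.45)
4970 T = 247523 − 20426 = 227097
T ≈ 45.69 °C (positive, so assuming full melt was valid).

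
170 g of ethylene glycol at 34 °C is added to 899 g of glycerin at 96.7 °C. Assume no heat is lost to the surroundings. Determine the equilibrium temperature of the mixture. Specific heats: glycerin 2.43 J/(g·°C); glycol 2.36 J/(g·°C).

With ΣQ=0 the equilibrium temperature is the m·c-weighted mean:
T_f = (2184.6×96.7 + 401.2×34) / (2184.6 + 401.2)
    = 224889 / 2585.8 ≈ 86.97 °C

T_f ≈ 87.0 °C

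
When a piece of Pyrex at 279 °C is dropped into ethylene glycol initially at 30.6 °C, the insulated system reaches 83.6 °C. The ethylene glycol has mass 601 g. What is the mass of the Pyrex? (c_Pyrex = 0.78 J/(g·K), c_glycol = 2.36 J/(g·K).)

m ≈ 493 g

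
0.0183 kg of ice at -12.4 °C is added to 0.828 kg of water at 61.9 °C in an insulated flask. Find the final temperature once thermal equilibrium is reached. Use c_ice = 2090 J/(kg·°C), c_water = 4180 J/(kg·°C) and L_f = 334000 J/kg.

T_f ≈ 58.7 °C

Sum of m c ΔT and latent-heat terms is zero:
warm ice to 0 °C: 0.0183×2090×(0 − (-12.4)) = 474.26; latent heat to melt: 0.0183×334000 = 6112.2; warm the meltwater: 76.49 T; water cools: 0.828×4180×(T − 61.9) = 3461(T − 61.9)
3537.5 T = 214238 − 6586.5 = 207652
T ≈ 58.70 °C — above 0 °C, consistent with complete melting.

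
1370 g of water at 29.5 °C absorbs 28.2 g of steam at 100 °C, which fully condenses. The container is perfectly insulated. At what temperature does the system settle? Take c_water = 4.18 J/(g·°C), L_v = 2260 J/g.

T_f ≈ 41.8 °C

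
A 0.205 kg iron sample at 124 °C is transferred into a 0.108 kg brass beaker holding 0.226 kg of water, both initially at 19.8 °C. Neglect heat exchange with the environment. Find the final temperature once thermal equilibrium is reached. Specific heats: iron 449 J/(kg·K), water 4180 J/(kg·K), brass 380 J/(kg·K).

T_f ≈ 28.7 °C

Net heat exchanged in the isolated system is zero:
0.205×449×(T − 124) + 0.226×4180×(T − 19.8) + 0.108×380×(T − 19.8) = 0
92.04(T − 124) + 944.68(T − 19.8) + 41.04(T − 19.8) = 0
(92.04 + 944.68 + 41.04) T = 92.04×124 + 944.68×19.8 + 41.04×19.8
T = 30931/1077.8 ≈ 28.70 °C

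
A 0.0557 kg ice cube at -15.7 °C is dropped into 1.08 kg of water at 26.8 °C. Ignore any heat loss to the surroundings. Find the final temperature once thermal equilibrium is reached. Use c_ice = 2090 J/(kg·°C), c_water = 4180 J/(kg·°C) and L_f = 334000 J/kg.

Setting the total heat transfer to zero:
ice -15.7→0 °C: 0.0557×2090×15.7 = 1827.7; latent heat to melt: 0.0557×334000 = 18604; meltwater 0→T: 0.0557×4180×T = 232.83 T; water: 4514.4(T − 26.8)
4747.2 T = 120986 − 20431 = 100554
T ≈ 21.18 °C. Since T > 0 °C, the all-ice-melts assumption holds.

T_f ≈ 21.2 °C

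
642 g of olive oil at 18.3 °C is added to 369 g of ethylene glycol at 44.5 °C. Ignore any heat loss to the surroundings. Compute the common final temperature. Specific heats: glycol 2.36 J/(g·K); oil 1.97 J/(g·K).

T_f = Σ m_i c_i T_i / Σ m_i c_i:
T_f = (870.84×44.5 + 1264.7×18.3) / (870.84 + 1264.7)
    = 61897 / 2135.6 ≈ 28.98 °C

T_f ≈ 29.0 °C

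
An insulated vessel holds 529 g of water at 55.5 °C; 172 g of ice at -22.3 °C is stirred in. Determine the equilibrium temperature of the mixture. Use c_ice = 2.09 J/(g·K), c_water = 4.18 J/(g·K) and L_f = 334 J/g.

T_f ≈ 19.5 °C

Conservation of energy gives ΣQ = 0:
ice -22.3→0 °C: 172×2.09×22.3 = 8016.4
  fusion: m_ice L_f = 172×334 = 57448
  warm the meltwater: 718.96 T
  water: 2211.2(T − 55.5)
2930.2 T = 122723 − 65464 = 57258
T ≈ 19.54 °C (positive, so assuming full melt was valid).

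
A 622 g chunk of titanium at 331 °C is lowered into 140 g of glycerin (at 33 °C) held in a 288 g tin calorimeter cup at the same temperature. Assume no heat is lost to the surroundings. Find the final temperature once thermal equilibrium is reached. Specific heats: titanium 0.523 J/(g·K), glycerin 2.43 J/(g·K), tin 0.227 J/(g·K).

Taking heat into each body as positive, Σ m c ΔT = 0:
622×0.523×(T − 331) + 140×2.43×(T − 33) + 288×0.227×(T − 33) = 0
730.88 T = 121060
T = 121060/730.88 ≈ 165.64 °C

T_f ≈ 165.6 °C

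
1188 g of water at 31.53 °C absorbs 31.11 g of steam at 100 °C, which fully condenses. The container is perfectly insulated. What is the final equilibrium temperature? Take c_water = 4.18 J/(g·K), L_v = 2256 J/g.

T_f ≈ 47.0 °C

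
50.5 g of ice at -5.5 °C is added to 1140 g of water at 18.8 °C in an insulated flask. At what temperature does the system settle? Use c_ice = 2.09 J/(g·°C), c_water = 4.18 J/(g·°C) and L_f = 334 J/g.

Taking heat into each body as positive, Σ m c ΔT = 0:
ice -5.5→0 °C: 50.5×2.09×5.5 = 580.5
  melt ice: 50.5×334 = 16867
  warm the meltwater: 211.09 T
  water: 4765.2(T − 18.8)
4976.3 T = 89586 − 17447 = 72138
T ≈ 14.50 °C — above 0 °C, consistent with complete melting.

T_f ≈ 14.5 °C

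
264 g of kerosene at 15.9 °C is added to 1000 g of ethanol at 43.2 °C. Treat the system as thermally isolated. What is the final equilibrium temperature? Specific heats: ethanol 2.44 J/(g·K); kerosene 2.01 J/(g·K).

T_f ≈ 38.3 °C

Set heat shed by the hot body equal to heat absorbed by the cold body:
1000·2.44·(43.2 − T) = 264·2.01·(T − 15.9)
2440(43.2 − T) = 530.64(T − 15.9)
2970.6 T = 113845  ⇒  T ≈ 38.32 °C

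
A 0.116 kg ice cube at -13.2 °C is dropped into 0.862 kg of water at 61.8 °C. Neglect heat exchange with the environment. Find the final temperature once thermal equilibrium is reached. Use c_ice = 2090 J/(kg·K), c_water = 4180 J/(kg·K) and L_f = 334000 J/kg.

T_f ≈ 44.2 °C

Let T be the final temperature. ΣQ_i = 0:
warm ice to 0 °C: 0.116×2090×(0 − (-13.2)) = 3200.2
  latent heat to melt: 0.116×334000 = 38744
  warm the meltwater: 484.88 T
  water: 3603.2(T − 61.8)
4088 T = 222675 − 41944 = 180731
T ≈ 44.21 °C. Since T > 0 °C, the all-ice-melts assumption holds.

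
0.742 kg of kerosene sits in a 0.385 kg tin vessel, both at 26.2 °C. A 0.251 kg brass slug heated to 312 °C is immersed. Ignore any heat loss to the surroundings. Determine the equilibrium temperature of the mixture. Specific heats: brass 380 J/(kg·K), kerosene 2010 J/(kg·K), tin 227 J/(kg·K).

T_f ≈ 42.5 °C

Conservation of energy gives ΣQ = 0:
0.251·380·(T − 312) + 0.742·2010·(T − 26.2) + 0.385·227·(T − 26.2) = 0
95.38(T − 312) + 1491.4(T − 26.2) + 87.39(T − 26.2) = 0
(95.38 + 1491.4 + 87.39) T = 95.38·312 + 1491.4·26.2 + 87.39·26.2
T = 71124 / 1674.2 = 42.5 °C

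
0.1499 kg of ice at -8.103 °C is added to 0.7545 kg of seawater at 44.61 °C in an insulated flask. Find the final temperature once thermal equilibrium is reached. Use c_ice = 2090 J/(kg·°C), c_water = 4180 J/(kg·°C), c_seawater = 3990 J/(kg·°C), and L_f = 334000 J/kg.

T_f ≈ 22.5 °C

Heat gained plus heat lost sum to zero:
ice -8.103→0 °C: 0.1499·2090·8.103 = 2538.6; melt ice: 0.1499·334000 = 50067; warm the meltwater: 626.58 T; seawater: 3010.5(T − 44.61)
3637 T = 134296 − 52605 = 81691
T ≈ 22.46 °C — above 0 °C, consistent with complete melting.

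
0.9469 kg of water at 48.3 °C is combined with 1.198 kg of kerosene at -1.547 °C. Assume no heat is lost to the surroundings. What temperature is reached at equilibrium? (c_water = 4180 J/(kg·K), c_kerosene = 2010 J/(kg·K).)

T_f ≈ 29.4 °C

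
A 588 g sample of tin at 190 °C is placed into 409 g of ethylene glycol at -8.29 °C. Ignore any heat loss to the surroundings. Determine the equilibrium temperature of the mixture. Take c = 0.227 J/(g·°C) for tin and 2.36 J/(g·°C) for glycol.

Taking heat into each body as positive, Σ m c ΔT = 0:
588*0.227*(T − 190) + 409*2.36*(T − (-8.29)) = 0
133.48(T − 190) + 965.24(T − (-8.29)) = 0
(133.48 + 965.24) T = 133.48*190 + 965.24*(-8.29)
T ≈ 15.80 °C

T_f ≈ 15.8 °C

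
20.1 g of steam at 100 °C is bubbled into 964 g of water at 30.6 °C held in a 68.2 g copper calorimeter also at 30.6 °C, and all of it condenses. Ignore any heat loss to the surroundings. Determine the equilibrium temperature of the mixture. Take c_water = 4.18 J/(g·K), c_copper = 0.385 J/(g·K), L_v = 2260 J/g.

Sum of m c ΔT and latent-heat terms is zero:
latent heat released on condensation: 20.1·2260 = 45426; condensate cools 100→T: 20.1·4.18·(T − 100) = 84.02(T − 100); original water: 4029.5(T − 30.6); copper cup: 68.2·0.385·(T − 30.6) = 26.26(T − 30.6)
4139.8 T = 45426 + 8401.8 + 124107 = 177935
T ≈ 42.98 °C — below 100 °C, confirming all the steam condensed.

T_f ≈ 43.0 °C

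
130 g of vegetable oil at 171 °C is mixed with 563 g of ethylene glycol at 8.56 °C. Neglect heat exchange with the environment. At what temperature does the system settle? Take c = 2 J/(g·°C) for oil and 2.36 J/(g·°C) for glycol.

Setting the total heat transfer to zero:
130·2·(T − 171) + 563·2.36·(T − 8.56) = 0
(260 + 1328.7) T = 260·171 + 1328.7·8.56
T ≈ 35.14 °C

T_f ≈ 35.1 °C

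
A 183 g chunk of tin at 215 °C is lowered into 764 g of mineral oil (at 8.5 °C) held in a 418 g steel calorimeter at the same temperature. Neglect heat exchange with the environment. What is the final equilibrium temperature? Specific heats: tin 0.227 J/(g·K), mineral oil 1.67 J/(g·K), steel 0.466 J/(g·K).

T_f ≈ 14.2 °C

T_f is the heat-capacity-weighted average of the initial temperatures:
T_f = (41.54×215 + 1275.9×8.5 + 194.79×8.5) / (41.54 + 1275.9 + 194.79)
    = 21432 / 1512.2 ≈ 14.17 °C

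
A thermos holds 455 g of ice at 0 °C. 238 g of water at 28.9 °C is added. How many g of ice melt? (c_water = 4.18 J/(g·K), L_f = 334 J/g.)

m_melted ≈ 86.1 g

Heat available from the water dropping to 0 °C: 238×4.18×28.9 = 28751 J.
Melting all 455 g of ice would need 455×334 = 151970 J.
28751 J < 151970 J, so only part of the ice melts and the system sits at 0 °C.
m_melted×334 = 28751  ⇒  m_melted ≈ 86.08 g.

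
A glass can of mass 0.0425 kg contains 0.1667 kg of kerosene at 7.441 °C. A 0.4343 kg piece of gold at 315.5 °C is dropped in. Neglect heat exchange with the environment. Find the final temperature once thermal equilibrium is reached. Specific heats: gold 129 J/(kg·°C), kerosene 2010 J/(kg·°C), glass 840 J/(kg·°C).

T_f is the heat-capacity-weighted average of the initial temperatures:
T_f = (56.02*315.5 + 335.07*7.441 + 35.7*7.441) / (56.02 + 335.07 + 35.7)
    = 20435 / 426.79 ≈ 47.88 °C

T_f ≈ 47.9 °C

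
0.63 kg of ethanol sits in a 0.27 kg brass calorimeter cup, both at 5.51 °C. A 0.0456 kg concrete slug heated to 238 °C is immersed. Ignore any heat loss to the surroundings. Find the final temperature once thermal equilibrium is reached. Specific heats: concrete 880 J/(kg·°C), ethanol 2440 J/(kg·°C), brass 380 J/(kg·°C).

T_f ≈ 11.1 °C

Let T be the final temperature. ΣQ_i = 0:
0.0456×880×(T − 238) + 0.63×2440×(T − 5.51) + 0.27×380×(T − 5.51) = 0
40.13(T − 238) + 1537.2(T − 5.51) + 102.6(T − 5.51) = 0
1679.9 T = 18586
T = 18586 / 1679.9 = 11.1 °C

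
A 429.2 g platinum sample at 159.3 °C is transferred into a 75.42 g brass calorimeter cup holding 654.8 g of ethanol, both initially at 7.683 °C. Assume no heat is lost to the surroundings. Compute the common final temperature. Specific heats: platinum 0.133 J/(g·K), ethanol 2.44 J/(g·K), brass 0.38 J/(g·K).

Energy conservation, ΣQ = 0:
429.2·0.133·(T − 159.3) + 654.8·2.44·(T − 7.683) + 75.42·0.38·(T − 7.683) = 0
(57.08 + 1597.7 + 28.66) T = 57.08·159.3 + 1597.7·7.683 + 28.66·7.683
T = 21589 / 1683.5 = 12.8 °C

T_f ≈ 12.8 °C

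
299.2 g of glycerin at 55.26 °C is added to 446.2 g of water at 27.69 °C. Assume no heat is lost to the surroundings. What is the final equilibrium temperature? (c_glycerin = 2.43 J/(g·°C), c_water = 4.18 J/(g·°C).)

T_f ≈ 35.4 °C

Heat lost by the glycerin equals heat gained by the water:
299.2·2.43·(55.26 − T) = 446.2·4.18·(T − 27.69)
727.06(55.26 − T) = 1865.1(T − 27.69)
2592.2 T = 91822  ⇒  T ≈ 35.42 °C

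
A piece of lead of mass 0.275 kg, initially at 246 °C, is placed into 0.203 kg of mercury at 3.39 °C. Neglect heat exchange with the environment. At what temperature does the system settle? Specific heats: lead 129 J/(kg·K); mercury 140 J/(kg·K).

T_f ≈ 138.1 °C

T_f = Σ m_i c_i T_i / Σ m_i c_i:
T_f = (35.48×246 + 28.42×3.39) / (35.48 + 28.42)
    = 8823.2 / 63.9 ≈ 138.09 °C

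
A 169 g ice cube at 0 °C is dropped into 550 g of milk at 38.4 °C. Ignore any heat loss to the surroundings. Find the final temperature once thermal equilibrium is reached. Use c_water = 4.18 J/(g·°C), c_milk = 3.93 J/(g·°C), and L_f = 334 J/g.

Energy conservation, ΣQ = 0:
melt ice: 169×334 = 56446; meltwater 0→T: 169×4.18×T = 706.42 T; milk: 2161.5(T − 38.4)
2867.9 T = 83002 − 56446 = 26556
T ≈ 9.26 °C (positive, so assuming full melt was valid).

T_f ≈ 9.3 °C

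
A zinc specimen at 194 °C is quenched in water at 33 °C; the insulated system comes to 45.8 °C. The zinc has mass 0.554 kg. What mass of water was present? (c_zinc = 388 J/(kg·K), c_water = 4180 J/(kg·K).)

m ≈ 0.595 kg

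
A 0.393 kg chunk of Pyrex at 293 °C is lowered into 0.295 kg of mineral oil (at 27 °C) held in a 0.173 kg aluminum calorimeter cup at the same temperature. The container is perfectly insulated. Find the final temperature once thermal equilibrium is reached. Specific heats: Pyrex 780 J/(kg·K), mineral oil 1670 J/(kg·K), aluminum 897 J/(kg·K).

With ΣQ=0 the equilibrium temperature is the m·c-weighted mean:
T_f = (306.54·293 + 492.65·27 + 155.18·27) / (306.54 + 492.65 + 155.18)
    = 107308 / 954.37 ≈ 112.44 °C

T_f ≈ 112.4 °C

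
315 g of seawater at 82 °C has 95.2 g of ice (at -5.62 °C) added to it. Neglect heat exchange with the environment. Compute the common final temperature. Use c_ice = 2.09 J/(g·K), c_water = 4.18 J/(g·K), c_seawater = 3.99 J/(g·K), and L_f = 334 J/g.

T_f ≈ 42.4 °C

Setting the total heat transfer to zero:
warm ice to 0 °C: 95.2·2.09·(0 − (-5.62)) = 1118.2
  melt ice: 95.2·334 = 31797
  meltwater 0→T: 95.2·4.18·T = 397.94 T
  seawater cools: 315·3.99·(T − 82) = 1256.9(T − 82)
1654.8 T = 103062 − 32915 = 70147
T ≈ 42.39 °C (positive, so assuming full melt was valid).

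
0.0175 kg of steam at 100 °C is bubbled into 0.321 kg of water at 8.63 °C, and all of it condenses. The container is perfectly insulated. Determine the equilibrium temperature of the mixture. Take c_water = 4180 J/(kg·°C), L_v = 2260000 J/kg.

Energy conservation, ΣQ = 0:
condense steam: −0.0175·2260000 = −39550
  condensed water 100 °C→T: 73.15(T − 100)
  water warms: 0.321·4180·(T − 8.63) = 1341.8(T − 8.63)
1414.9 T = 39550 + 7315 + 11580 = 58445
T ≈ 41.31 °C — below 100 °C, confirming all the steam condensed.

T_f ≈ 41.3 °C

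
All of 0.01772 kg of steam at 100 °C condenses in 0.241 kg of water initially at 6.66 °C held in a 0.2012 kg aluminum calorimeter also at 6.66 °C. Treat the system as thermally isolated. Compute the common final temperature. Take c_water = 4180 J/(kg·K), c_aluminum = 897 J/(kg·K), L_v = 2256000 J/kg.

Setting the total heat transfer to zero:
latent heat released on condensation: 0.01772·2256000 = 39976
  condensate cools 100→T: 0.01772·4180·(T − 100) = 74.07(T − 100)
  water warms: 0.241·4180·(T − 6.66) = 1007.4(T − 6.66)
  cup: 180.48(T − 6.66)
1261.9 T = 39976 + 7407 + 7911.1 = 55294
T ≈ 43.82 °C, under the boiling point, so the assumption holds.

T_f ≈ 43.8 °C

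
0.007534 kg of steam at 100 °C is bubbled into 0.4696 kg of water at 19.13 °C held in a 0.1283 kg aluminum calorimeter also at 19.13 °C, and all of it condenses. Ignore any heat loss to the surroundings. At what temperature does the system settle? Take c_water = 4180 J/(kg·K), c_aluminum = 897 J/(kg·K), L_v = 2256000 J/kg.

T_f ≈ 28.4 °C

Energy conservation, ΣQ = 0:
steam→water at 100 °C releases m L_v = 0.007534×2256000 = 16997
  condensed water 100 °C→T: 31.49(T − 100)
  water warms: 0.4696×4180×(T − 19.13) = 1962.9(T − 19.13)
  cup: 115.09(T − 19.13)
2109.5 T = 16997 + 3149.2 + 39752 = 59898
T ≈ 28.39 °C, under the boiling point, so the assumption holds.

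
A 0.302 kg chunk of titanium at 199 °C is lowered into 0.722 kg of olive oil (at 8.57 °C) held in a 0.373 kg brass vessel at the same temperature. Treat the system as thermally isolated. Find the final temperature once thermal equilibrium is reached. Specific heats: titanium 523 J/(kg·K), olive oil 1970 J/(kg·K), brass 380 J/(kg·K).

T_f ≈ 26.0 °C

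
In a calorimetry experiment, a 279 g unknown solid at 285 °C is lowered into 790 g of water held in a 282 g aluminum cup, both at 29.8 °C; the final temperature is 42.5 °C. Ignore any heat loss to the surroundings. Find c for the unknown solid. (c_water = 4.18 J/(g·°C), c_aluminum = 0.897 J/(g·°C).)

c ≈ 0.667 J/(g·°C)

Net heat exchanged in the isolated system is zero:
279·c·(42.5 − 285) + 790·4.18·(42.5 − 29.8) + 282·0.897·(42.5 − 29.8) = 0
-67658 c = -45150
c = -45150/-67658 ≈ 0.6673 J/(g·°C)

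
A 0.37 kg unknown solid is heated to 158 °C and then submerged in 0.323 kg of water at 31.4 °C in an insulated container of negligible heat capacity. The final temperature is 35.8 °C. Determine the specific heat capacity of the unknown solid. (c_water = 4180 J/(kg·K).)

c ≈ 131 J/(kg·K)

Heat lost by the unknown solid = heat gained by the water:
0.37·c·(158 − 35.8) = 0.323·4180·(35.8 − 31.4)
45.21 c = 5940.6  ⇒  c ≈ 131.4 J/(kg·K)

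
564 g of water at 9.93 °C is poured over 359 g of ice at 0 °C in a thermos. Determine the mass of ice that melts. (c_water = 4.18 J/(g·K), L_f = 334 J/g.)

m_melted ≈ 70.1 g

Heat available from the water dropping to 0 °C: 564·4.18·9.93 = 23410 J.
Fully melting the ice requires m_ice L_f = 359·334 = 119906 J.
Since 23410 < 119906 J, not all the ice melts; equilibrium is at 0 °C.
Mass melted = 23410/334 ≈ 70.09 g.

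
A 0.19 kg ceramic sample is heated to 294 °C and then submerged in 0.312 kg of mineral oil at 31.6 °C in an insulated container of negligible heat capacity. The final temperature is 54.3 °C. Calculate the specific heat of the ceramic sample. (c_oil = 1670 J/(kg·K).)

Net heat exchanged in the isolated system is zero:
0.19×c×(54.3 − 294) + 0.312×1670×(54.3 − 31.6) = 0
-45.54 c = -11828
c = -11828/-45.54 ≈ 259.7 J/(kg·K)

c ≈ 260 J/(kg·K)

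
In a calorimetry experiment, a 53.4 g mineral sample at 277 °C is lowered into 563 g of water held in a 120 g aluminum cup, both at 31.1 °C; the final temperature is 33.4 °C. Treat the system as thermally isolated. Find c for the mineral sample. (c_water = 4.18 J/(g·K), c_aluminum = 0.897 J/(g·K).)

c ≈ 0.435 J/(g·K)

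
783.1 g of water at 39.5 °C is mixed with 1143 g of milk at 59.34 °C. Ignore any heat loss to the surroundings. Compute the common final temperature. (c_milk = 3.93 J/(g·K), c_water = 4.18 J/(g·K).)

T_f ≈ 51.0 °C

Set heat shed by the hot body equal to heat absorbed by the cold body:
1143×3.93×(59.34 − T) = 783.1×4.18×(T − 39.5)
4492(59.34 − T) = 3273.4(T − 39.5)
7765.3 T = 395852  ⇒  T ≈ 50.98 °C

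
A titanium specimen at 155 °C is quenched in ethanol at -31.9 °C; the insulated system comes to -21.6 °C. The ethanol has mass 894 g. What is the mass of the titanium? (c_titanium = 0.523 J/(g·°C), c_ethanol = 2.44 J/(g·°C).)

Heat lost by the titanium = heat gained by the ethanol:
m×0.523×(155 − -21.6) = 894×2.44×(-21.6 − (-31.9))
92.36 m = 22468  ⇒  m ≈ 243.3 g

m ≈ 243 g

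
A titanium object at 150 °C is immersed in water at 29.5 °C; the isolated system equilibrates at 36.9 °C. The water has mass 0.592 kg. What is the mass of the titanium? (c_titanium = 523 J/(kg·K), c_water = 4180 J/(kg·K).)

m ≈ 0.31 kg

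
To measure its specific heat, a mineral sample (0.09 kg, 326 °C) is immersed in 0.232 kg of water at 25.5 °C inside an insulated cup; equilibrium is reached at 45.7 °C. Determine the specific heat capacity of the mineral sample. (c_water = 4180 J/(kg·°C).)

c ≈ 777 J/(kg·°C)

m_s c (T_s − T_f) = m_water c_water (T_f − T_0):
0.09·c·(326 − 45.7) = 0.232·4180·(45.7 − 25.5)
25.23 c = 19589  ⇒  c ≈ 776.5 J/(kg·°C)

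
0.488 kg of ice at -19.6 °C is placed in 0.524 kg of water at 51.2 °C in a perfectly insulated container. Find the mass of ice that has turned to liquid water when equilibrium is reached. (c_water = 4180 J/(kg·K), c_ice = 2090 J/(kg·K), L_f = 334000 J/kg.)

Heat available from the water dropping to 0 °C: 0.524·4180·51.2 = 112144 J.
Warming the ice to 0 °C takes 0.488·2090·19.6 = 19990 J, leaving 92154 J for melting.
To melt every bit of ice: 0.488·334000 = 162992 J.
92154 J < 162992 J, so only part of the ice melts and the system sits at 0 °C.
m_melted·334000 = 92154  ⇒  m_melted ≈ 0.2759 kg.

m_melted ≈ 0.276 kg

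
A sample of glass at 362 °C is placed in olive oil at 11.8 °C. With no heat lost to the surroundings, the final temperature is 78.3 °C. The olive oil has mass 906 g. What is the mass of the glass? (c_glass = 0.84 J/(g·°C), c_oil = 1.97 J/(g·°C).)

m ≈ 498 g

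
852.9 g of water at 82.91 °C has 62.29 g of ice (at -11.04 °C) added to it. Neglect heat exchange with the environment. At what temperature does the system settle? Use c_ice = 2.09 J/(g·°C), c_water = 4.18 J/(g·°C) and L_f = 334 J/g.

T_f ≈ 71.5 °C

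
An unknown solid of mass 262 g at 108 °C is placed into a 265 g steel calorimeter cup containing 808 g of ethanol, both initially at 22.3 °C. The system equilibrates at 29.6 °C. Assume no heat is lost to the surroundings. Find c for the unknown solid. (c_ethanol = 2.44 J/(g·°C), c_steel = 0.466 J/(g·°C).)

Let T be the final temperature. ΣQ_i = 0:
262×c×(29.6 − 108) + 808×2.44×(29.6 − 22.3) + 265×0.466×(29.6 − 22.3) = 0
-20541 c = -15294
c = -15294/-20541 ≈ 0.7445 J/(g·°C)

c ≈ 0.745 J/(g·°C)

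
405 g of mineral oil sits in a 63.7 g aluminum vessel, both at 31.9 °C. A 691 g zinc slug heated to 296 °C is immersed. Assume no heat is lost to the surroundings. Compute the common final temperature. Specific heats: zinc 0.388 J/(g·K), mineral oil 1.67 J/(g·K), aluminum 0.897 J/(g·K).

Let T be the final temperature. ΣQ_i = 0:
691×0.388×(T − 296) + 405×1.67×(T − 31.9) + 63.7×0.897×(T − 31.9) = 0
268.11(T − 296) + 676.35(T − 31.9) + 57.14(T − 31.9) = 0
(268.11 + 676.35 + 57.14) T = 268.11×296 + 676.35×31.9 + 57.14×31.9
T ≈ 102.59 °C

T_f ≈ 102.6 °C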